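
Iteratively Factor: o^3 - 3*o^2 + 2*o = (o - 1)*(o^2 - 2*o) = (o - 2)*(o - 1)*(o)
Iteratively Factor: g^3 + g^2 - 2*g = (g - 1)*(g^2 + 2*g) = g*(g - 1)*(g + 2)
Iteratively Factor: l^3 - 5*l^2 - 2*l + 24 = (l - 4)*(l^2 - l - 6) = (l - 4)*(l + 2)*(l - 3)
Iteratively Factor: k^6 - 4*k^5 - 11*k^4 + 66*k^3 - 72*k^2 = (k - 2)*(k^5 - 2*k^4 - 15*k^3 + 36*k^2) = (k - 2)*(k + 4)*(k^4 - 6*k^3 + 9*k^2) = (k - 3)*(k - 2)*(k + 4)*(k^3 - 3*k^2) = k*(k - 3)*(k - 2)*(k + 4)*(k^2 - 3*k) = k^2*(k - 3)*(k - 2)*(k + 4)*(k - 3)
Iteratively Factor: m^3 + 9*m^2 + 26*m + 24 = (m + 3)*(m^2 + 6*m + 8) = (m + 2)*(m + 3)*(m + 4)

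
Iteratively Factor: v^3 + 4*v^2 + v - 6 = (v + 3)*(v^2 + v - 2) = (v - 1)*(v + 3)*(v + 2)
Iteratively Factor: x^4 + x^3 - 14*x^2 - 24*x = (x + 2)*(x^3 - x^2 - 12*x) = (x - 4)*(x + 2)*(x^2 + 3*x) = (x - 4)*(x + 2)*(x + 3)*(x)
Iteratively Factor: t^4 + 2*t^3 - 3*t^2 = (t + 3)*(t^3 - t^2) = t*(t + 3)*(t^2 - t) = t*(t - 1)*(t + 3)*(t)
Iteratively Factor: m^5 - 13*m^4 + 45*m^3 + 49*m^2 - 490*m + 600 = (m - 5)*(m^4 - 8*m^3 + 5*m^2 + 74*m - 120) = (m - 5)*(m - 2)*(m^3 - 6*m^2 - 7*m + 60) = (m - 5)^2*(m - 2)*(m^2 - m - 12) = (m - 5)^2*(m - 4)*(m - 2)*(m + 3)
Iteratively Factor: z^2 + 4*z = (z)*(z + 4)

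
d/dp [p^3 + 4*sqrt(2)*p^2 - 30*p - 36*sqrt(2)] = 3*p^2 + 8*sqrt(2)*p - 30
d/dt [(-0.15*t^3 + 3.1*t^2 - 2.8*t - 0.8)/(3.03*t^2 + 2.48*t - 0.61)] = (-0.4545*t^4 - 0.744*t^3 + 16.4465*t^2 + 1.066*t + 3.692)/(9.1809*t^4 + 15.0288*t^3 + 2.4538*t^2 - 3.0256*t + 0.3721)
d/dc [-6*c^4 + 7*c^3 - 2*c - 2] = -24*c^3 + 21*c^2 - 2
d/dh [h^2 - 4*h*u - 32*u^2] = 2*h - 4*u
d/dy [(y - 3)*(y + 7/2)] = 2*y + 1/2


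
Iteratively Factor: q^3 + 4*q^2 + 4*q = (q + 2)*(q^2 + 2*q) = (q + 2)^2*(q)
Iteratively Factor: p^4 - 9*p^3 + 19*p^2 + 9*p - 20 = (p + 1)*(p^3 - 10*p^2 + 29*p - 20) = (p - 4)*(p + 1)*(p^2 - 6*p + 5) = (p - 5)*(p - 4)*(p + 1)*(p - 1)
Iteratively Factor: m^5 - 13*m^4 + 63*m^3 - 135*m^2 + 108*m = (m - 3)*(m^4 - 10*m^3 + 33*m^2 - 36*m) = (m - 4)*(m - 3)*(m^3 - 6*m^2 + 9*m) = (m - 4)*(m - 3)^2*(m^2 - 3*m) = m*(m - 4)*(m - 3)^2*(m - 3)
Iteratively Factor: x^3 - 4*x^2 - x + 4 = (x - 4)*(x^2 - 1) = (x - 4)*(x - 1)*(x + 1)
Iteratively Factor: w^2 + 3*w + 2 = (w + 1)*(w + 2)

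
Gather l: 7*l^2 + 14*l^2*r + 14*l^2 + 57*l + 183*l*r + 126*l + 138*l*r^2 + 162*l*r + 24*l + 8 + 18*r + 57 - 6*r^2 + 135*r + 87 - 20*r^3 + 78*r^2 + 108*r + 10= l^2*(14*r + 21) + l*(138*r^2 + 345*r + 207) - 20*r^3 + 72*r^2 + 261*r + 162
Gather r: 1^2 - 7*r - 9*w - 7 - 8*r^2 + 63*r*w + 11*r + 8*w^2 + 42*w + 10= -8*r^2 + r*(63*w + 4) + 8*w^2 + 33*w + 4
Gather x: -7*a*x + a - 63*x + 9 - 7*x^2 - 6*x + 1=a - 7*x^2 + x*(-7*a - 69) + 10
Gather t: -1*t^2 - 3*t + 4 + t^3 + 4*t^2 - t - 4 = t^3 + 3*t^2 - 4*t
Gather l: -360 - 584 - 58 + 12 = -990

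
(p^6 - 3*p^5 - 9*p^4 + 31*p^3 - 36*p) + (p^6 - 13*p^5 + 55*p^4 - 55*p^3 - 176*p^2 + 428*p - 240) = 2*p^6 - 16*p^5 + 46*p^4 - 24*p^3 - 176*p^2 + 392*p - 240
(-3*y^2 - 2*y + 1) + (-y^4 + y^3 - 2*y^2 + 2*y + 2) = -y^4 + y^3 - 5*y^2 + 3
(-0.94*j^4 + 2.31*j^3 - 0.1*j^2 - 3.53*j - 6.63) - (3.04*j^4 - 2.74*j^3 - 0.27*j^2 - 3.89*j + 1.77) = -3.98*j^4 + 5.05*j^3 + 0.17*j^2 + 0.36*j - 8.4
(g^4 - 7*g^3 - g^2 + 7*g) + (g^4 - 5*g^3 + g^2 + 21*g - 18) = 2*g^4 - 12*g^3 + 28*g - 18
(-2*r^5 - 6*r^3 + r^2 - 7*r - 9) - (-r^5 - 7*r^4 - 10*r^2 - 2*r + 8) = -r^5 + 7*r^4 - 6*r^3 + 11*r^2 - 5*r - 17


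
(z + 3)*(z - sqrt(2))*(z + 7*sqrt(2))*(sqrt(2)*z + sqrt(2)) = sqrt(2)*z^4 + 4*sqrt(2)*z^3 + 12*z^3 - 11*sqrt(2)*z^2 + 48*z^2 - 56*sqrt(2)*z + 36*z - 42*sqrt(2)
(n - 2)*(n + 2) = n^2 - 4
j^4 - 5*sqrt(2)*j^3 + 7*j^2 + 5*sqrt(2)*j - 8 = (j - 1)*(j + 1)*(j - 4*sqrt(2))*(j - sqrt(2))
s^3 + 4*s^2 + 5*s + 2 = (s + 1)^2*(s + 2)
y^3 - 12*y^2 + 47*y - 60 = (y - 5)*(y - 4)*(y - 3)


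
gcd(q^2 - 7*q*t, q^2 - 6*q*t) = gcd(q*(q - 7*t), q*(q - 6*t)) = q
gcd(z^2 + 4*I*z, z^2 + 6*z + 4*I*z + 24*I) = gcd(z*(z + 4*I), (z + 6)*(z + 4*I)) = z + 4*I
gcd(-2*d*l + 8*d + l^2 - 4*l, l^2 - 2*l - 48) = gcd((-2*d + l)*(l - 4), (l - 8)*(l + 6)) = 1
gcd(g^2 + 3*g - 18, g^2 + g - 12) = g - 3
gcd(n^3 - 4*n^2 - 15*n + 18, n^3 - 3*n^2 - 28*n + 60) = n - 6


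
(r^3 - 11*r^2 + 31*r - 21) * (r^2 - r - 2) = r^5 - 12*r^4 + 40*r^3 - 30*r^2 - 41*r + 42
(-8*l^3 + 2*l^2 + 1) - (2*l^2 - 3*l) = -8*l^3 + 3*l + 1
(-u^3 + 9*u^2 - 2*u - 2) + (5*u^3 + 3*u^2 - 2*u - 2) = 4*u^3 + 12*u^2 - 4*u - 4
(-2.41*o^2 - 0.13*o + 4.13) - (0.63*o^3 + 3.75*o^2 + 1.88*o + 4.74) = -0.63*o^3 - 6.16*o^2 - 2.01*o - 0.61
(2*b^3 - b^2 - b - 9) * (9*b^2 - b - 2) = 18*b^5 - 11*b^4 - 12*b^3 - 78*b^2 + 11*b + 18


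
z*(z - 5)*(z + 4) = z^3 - z^2 - 20*z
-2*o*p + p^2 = p*(-2*o + p)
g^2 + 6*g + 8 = (g + 2)*(g + 4)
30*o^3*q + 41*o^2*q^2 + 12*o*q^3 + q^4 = q*(o + q)*(5*o + q)*(6*o + q)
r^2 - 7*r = r*(r - 7)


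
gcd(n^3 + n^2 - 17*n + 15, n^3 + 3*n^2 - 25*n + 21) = n^2 - 4*n + 3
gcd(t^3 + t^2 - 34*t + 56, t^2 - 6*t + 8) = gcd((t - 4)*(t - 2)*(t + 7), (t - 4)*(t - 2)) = t^2 - 6*t + 8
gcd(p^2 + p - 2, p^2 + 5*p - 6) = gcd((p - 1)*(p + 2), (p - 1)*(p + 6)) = p - 1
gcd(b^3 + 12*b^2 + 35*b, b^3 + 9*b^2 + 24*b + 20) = b + 5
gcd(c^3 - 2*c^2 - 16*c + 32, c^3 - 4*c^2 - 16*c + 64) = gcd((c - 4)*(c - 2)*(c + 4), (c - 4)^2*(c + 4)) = c^2 - 16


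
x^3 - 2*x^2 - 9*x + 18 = (x - 3)*(x - 2)*(x + 3)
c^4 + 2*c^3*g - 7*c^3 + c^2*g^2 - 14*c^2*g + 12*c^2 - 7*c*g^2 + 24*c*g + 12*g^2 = (c - 4)*(c - 3)*(c + g)^2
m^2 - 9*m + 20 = (m - 5)*(m - 4)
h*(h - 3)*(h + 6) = h^3 + 3*h^2 - 18*h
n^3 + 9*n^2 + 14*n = n*(n + 2)*(n + 7)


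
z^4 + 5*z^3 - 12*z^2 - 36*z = z*(z - 3)*(z + 2)*(z + 6)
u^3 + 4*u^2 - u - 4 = (u - 1)*(u + 1)*(u + 4)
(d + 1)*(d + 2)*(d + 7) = d^3 + 10*d^2 + 23*d + 14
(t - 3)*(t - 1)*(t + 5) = t^3 + t^2 - 17*t + 15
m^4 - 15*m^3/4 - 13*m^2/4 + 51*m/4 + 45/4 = (m - 3)^2*(m + 1)*(m + 5/4)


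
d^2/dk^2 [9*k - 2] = 0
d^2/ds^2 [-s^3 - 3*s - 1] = -6*s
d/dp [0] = 0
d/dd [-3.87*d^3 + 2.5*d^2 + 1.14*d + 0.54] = -11.61*d^2 + 5.0*d + 1.14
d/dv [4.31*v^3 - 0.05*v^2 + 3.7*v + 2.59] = 12.93*v^2 - 0.1*v + 3.7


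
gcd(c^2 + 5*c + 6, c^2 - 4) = c + 2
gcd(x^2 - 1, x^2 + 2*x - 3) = x - 1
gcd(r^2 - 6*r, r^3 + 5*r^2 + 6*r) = r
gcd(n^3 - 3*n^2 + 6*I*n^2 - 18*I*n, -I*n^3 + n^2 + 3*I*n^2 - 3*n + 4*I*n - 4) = 1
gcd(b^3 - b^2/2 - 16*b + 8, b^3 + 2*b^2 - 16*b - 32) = b^2 - 16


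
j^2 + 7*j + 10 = (j + 2)*(j + 5)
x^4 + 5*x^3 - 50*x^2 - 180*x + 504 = (x - 6)*(x - 2)*(x + 6)*(x + 7)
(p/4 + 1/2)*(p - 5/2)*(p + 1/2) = p^3/4 - 21*p/16 - 5/8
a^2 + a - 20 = (a - 4)*(a + 5)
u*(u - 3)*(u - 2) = u^3 - 5*u^2 + 6*u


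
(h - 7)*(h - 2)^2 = h^3 - 11*h^2 + 32*h - 28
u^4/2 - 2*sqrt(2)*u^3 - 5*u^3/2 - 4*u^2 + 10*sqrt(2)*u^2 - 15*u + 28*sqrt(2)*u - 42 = (u/2 + 1)*(u - 7)*(u - 3*sqrt(2))*(u - sqrt(2))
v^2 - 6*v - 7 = (v - 7)*(v + 1)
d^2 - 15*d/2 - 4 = (d - 8)*(d + 1/2)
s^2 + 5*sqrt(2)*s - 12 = (s - sqrt(2))*(s + 6*sqrt(2))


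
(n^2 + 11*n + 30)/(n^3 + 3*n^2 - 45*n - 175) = (n + 6)/(n^2 - 2*n - 35)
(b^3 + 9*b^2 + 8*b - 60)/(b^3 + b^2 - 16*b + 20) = (b + 6)/(b - 2)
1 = 1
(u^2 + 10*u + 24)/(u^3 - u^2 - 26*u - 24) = (u + 6)/(u^2 - 5*u - 6)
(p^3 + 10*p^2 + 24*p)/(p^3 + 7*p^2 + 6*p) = (p + 4)/(p + 1)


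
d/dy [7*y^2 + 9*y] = 14*y + 9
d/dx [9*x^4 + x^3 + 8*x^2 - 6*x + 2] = 36*x^3 + 3*x^2 + 16*x - 6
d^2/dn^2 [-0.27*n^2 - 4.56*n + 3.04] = -0.540000000000000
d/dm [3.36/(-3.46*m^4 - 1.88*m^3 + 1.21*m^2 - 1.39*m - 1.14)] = (46.5024*m^3 + 18.9504*m^2 - 8.1312*m + 4.6704)/(3.46*m^4 + 1.88*m^3 - 1.21*m^2 + 1.39*m + 1.14)^2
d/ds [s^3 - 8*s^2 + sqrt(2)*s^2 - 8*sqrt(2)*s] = 3*s^2 - 16*s + 2*sqrt(2)*s - 8*sqrt(2)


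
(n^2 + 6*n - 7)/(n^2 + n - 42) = (n - 1)/(n - 6)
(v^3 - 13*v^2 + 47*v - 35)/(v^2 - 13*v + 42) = (v^2 - 6*v + 5)/(v - 6)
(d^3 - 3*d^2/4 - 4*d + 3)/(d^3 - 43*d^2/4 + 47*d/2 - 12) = (d + 2)/(d - 8)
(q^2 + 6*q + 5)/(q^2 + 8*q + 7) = (q + 5)/(q + 7)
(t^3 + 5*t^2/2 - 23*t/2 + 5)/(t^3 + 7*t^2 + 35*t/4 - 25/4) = 2*(t - 2)/(2*t + 5)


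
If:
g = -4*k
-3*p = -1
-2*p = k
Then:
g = 8/3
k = -2/3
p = 1/3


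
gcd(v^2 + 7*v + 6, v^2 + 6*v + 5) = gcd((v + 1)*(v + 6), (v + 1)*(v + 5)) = v + 1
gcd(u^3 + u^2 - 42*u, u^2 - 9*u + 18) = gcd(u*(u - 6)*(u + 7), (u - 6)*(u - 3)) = u - 6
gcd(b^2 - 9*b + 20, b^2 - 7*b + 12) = b - 4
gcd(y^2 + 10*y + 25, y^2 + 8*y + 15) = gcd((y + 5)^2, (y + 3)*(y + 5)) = y + 5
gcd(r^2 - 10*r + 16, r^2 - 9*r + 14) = r - 2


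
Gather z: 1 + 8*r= 8*r + 1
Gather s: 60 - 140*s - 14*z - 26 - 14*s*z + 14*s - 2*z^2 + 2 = s*(-14*z - 126) - 2*z^2 - 14*z + 36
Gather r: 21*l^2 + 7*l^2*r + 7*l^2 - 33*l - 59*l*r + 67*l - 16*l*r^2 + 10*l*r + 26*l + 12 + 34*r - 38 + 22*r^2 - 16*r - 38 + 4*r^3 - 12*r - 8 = 28*l^2 + 60*l + 4*r^3 + r^2*(22 - 16*l) + r*(7*l^2 - 49*l + 6) - 72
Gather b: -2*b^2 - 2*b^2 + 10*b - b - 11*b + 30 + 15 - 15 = -4*b^2 - 2*b + 30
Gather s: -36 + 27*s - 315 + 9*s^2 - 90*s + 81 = 9*s^2 - 63*s - 270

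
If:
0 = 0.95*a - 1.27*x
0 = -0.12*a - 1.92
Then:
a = -16.00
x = -11.97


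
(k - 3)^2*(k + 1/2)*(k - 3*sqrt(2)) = k^4 - 11*k^3/2 - 3*sqrt(2)*k^3 + 6*k^2 + 33*sqrt(2)*k^2/2 - 18*sqrt(2)*k + 9*k/2 - 27*sqrt(2)/2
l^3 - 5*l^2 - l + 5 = (l - 5)*(l - 1)*(l + 1)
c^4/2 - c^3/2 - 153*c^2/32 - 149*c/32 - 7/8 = (c/2 + 1/2)*(c - 4)*(c + 1/4)*(c + 7/4)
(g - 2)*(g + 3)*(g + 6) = g^3 + 7*g^2 - 36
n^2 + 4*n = n*(n + 4)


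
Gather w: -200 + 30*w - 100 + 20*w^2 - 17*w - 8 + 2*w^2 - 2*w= 22*w^2 + 11*w - 308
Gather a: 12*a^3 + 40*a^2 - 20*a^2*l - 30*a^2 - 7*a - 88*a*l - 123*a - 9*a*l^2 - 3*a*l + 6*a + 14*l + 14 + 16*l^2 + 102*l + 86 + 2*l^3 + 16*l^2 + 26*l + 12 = 12*a^3 + a^2*(10 - 20*l) + a*(-9*l^2 - 91*l - 124) + 2*l^3 + 32*l^2 + 142*l + 112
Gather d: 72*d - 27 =72*d - 27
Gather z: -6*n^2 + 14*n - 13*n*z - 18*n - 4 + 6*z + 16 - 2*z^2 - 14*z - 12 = -6*n^2 - 4*n - 2*z^2 + z*(-13*n - 8)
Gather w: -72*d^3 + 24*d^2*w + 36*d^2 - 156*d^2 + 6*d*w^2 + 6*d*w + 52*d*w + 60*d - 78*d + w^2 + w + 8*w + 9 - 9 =-72*d^3 - 120*d^2 - 18*d + w^2*(6*d + 1) + w*(24*d^2 + 58*d + 9)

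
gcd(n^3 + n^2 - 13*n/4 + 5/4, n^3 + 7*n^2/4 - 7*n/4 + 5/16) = n^2 + 2*n - 5/4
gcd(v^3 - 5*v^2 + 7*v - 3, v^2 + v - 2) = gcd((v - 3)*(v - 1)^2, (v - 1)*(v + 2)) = v - 1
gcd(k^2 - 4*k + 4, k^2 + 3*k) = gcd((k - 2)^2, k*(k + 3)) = 1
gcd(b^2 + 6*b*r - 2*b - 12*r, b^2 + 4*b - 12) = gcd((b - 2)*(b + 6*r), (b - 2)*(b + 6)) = b - 2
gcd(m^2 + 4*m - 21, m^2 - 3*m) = m - 3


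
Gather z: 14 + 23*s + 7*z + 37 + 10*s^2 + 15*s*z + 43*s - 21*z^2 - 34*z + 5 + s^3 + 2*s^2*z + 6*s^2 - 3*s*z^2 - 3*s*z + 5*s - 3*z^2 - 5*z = s^3 + 16*s^2 + 71*s + z^2*(-3*s - 24) + z*(2*s^2 + 12*s - 32) + 56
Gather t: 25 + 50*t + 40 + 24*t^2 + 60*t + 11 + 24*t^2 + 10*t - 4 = 48*t^2 + 120*t + 72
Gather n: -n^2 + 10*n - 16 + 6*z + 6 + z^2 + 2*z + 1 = -n^2 + 10*n + z^2 + 8*z - 9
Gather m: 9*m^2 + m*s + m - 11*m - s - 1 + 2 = 9*m^2 + m*(s - 10) - s + 1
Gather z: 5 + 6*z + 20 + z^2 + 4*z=z^2 + 10*z + 25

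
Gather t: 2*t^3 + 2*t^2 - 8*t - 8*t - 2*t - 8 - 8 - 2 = 2*t^3 + 2*t^2 - 18*t - 18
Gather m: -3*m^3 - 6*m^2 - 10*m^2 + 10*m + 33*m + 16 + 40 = -3*m^3 - 16*m^2 + 43*m + 56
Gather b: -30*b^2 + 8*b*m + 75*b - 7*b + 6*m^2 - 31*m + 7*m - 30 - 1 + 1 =-30*b^2 + b*(8*m + 68) + 6*m^2 - 24*m - 30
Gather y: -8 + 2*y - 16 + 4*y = 6*y - 24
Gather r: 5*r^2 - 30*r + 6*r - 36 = 5*r^2 - 24*r - 36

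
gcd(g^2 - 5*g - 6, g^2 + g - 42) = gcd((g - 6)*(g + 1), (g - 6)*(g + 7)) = g - 6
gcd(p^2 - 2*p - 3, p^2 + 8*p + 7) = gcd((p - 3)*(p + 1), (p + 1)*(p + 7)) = p + 1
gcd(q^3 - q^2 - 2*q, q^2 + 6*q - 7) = 1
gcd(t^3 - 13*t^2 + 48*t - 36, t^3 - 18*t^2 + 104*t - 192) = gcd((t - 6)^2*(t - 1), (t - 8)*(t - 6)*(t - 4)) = t - 6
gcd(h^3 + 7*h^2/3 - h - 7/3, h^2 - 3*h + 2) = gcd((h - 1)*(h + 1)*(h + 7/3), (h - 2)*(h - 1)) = h - 1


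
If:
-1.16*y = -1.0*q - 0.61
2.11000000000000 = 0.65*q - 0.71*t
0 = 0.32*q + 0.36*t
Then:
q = 1.65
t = -1.46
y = 1.95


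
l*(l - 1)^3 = l^4 - 3*l^3 + 3*l^2 - l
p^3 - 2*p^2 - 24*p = p*(p - 6)*(p + 4)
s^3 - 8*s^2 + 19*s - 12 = (s - 4)*(s - 3)*(s - 1)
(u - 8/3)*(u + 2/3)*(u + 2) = u^3 - 52*u/9 - 32/9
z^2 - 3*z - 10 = (z - 5)*(z + 2)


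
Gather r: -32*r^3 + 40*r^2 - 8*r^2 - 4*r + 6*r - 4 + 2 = -32*r^3 + 32*r^2 + 2*r - 2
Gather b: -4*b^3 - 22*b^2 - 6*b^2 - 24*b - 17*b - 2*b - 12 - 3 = -4*b^3 - 28*b^2 - 43*b - 15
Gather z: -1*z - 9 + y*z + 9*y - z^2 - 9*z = 9*y - z^2 + z*(y - 10) - 9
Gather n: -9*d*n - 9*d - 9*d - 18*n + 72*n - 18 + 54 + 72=-18*d + n*(54 - 9*d) + 108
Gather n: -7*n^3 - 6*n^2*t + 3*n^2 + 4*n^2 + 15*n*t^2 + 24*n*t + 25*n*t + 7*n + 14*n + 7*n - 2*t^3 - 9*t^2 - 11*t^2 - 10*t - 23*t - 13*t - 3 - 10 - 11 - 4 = -7*n^3 + n^2*(7 - 6*t) + n*(15*t^2 + 49*t + 28) - 2*t^3 - 20*t^2 - 46*t - 28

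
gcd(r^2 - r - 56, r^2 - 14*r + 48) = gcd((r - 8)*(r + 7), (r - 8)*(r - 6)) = r - 8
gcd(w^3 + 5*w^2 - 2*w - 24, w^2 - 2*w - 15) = w + 3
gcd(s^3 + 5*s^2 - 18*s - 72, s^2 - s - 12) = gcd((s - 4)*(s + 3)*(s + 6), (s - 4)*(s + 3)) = s^2 - s - 12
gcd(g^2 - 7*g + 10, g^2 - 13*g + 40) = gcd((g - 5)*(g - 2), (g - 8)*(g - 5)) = g - 5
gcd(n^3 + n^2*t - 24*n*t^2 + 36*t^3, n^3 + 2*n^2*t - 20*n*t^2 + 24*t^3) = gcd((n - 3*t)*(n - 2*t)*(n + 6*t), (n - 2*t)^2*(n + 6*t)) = -n^2 - 4*n*t + 12*t^2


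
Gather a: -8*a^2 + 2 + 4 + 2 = 8 - 8*a^2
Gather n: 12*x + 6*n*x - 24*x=6*n*x - 12*x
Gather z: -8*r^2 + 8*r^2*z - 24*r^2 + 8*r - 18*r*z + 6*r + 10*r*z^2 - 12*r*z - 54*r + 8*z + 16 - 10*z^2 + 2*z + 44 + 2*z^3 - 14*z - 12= -32*r^2 - 40*r + 2*z^3 + z^2*(10*r - 10) + z*(8*r^2 - 30*r - 4) + 48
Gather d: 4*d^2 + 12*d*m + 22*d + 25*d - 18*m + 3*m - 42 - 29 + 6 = 4*d^2 + d*(12*m + 47) - 15*m - 65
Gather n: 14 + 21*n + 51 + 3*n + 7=24*n + 72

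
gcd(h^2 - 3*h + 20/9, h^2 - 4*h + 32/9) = h - 4/3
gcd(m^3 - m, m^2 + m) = m^2 + m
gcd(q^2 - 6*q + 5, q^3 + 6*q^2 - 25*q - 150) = q - 5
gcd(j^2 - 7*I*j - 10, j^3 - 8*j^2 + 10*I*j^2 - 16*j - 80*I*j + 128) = 1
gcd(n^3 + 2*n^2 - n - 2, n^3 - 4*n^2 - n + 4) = n^2 - 1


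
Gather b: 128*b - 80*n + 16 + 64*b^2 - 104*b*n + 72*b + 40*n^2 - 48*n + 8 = 64*b^2 + b*(200 - 104*n) + 40*n^2 - 128*n + 24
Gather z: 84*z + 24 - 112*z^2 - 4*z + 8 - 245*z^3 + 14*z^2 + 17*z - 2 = -245*z^3 - 98*z^2 + 97*z + 30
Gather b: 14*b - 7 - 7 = 14*b - 14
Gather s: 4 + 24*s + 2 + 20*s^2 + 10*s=20*s^2 + 34*s + 6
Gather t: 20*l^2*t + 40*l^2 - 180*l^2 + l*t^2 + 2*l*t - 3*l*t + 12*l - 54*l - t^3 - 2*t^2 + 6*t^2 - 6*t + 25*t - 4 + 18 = -140*l^2 - 42*l - t^3 + t^2*(l + 4) + t*(20*l^2 - l + 19) + 14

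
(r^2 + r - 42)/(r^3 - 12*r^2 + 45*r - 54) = (r + 7)/(r^2 - 6*r + 9)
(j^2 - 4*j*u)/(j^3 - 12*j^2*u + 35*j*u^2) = (j - 4*u)/(j^2 - 12*j*u + 35*u^2)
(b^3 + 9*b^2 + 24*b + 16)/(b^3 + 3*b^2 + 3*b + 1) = (b^2 + 8*b + 16)/(b^2 + 2*b + 1)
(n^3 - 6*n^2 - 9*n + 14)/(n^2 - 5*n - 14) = n - 1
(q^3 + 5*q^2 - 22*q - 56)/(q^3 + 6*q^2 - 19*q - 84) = (q + 2)/(q + 3)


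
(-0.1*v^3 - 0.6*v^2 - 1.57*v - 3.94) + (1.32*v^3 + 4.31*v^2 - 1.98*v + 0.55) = 1.22*v^3 + 3.71*v^2 - 3.55*v - 3.39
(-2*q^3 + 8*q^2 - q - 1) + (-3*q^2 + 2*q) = -2*q^3 + 5*q^2 + q - 1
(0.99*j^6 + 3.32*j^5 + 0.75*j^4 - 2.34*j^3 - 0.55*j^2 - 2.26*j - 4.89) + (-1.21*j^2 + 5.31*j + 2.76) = 0.99*j^6 + 3.32*j^5 + 0.75*j^4 - 2.34*j^3 - 1.76*j^2 + 3.05*j - 2.13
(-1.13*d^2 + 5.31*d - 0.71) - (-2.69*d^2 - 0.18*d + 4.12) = 1.56*d^2 + 5.49*d - 4.83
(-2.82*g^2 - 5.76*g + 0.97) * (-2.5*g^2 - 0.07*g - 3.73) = 7.05*g^4 + 14.5974*g^3 + 8.4968*g^2 + 21.4169*g - 3.6181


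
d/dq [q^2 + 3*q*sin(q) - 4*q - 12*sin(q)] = 3*q*cos(q) + 2*q + 3*sin(q) - 12*cos(q) - 4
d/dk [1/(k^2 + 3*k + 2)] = (-2*k - 3)/(k^2 + 3*k + 2)^2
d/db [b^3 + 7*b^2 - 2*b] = 3*b^2 + 14*b - 2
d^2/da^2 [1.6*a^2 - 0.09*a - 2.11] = 3.20000000000000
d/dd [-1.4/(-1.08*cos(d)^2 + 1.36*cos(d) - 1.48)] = (3.024*cos(d) - 1.904)*sin(d)/(1.08*cos(d)^2 - 1.36*cos(d) + 1.48)^2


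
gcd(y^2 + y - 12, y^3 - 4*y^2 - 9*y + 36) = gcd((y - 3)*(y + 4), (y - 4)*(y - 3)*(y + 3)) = y - 3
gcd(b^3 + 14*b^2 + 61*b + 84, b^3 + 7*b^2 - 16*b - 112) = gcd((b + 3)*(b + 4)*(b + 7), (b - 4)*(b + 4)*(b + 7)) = b^2 + 11*b + 28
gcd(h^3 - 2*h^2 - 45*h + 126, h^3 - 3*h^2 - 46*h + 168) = h^2 + h - 42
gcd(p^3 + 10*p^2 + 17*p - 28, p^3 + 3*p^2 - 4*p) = p^2 + 3*p - 4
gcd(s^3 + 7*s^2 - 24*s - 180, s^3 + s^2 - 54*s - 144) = s + 6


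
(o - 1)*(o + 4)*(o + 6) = o^3 + 9*o^2 + 14*o - 24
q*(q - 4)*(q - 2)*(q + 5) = q^4 - q^3 - 22*q^2 + 40*q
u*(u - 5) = u^2 - 5*u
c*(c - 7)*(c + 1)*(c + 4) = c^4 - 2*c^3 - 31*c^2 - 28*c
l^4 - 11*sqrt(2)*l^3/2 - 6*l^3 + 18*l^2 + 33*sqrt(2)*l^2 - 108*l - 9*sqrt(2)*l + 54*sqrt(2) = (l - 6)*(l - 3*sqrt(2))*(l - 3*sqrt(2)/2)*(l - sqrt(2))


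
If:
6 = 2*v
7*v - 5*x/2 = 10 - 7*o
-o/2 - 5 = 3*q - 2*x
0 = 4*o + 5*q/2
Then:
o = -38/99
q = 304/495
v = 3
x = 1646/495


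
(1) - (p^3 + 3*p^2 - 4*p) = -p^3 - 3*p^2 + 4*p + 1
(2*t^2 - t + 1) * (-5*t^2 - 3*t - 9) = -10*t^4 - t^3 - 20*t^2 + 6*t - 9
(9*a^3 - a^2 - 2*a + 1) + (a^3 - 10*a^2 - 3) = 10*a^3 - 11*a^2 - 2*a - 2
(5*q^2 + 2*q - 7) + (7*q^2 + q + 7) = 12*q^2 + 3*q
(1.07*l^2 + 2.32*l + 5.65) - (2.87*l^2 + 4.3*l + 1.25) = -1.8*l^2 - 1.98*l + 4.4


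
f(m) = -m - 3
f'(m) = -1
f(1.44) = -4.44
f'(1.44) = -1.00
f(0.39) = -3.39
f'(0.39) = -1.00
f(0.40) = -3.40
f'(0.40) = -1.00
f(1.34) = -4.34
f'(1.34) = -1.00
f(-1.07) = -1.93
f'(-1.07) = -1.00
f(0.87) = -3.87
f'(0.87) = -1.00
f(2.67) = -5.67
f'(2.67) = -1.00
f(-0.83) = -2.17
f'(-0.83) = -1.00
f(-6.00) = 3.00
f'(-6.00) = -1.00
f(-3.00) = 0.00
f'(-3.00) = -1.00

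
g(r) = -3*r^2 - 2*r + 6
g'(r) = -6*r - 2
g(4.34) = -59.19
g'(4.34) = -28.04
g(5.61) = -99.64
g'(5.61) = -35.66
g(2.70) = -21.27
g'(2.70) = -18.20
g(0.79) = 2.55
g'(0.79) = -6.74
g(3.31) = -33.49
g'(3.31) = -21.86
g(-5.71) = -80.39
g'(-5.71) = 32.26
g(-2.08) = -2.82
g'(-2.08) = 10.48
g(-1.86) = -0.66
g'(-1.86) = 9.16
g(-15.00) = -639.00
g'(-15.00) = 88.00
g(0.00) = 6.00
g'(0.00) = -2.00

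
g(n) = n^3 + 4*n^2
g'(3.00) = 51.00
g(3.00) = 63.00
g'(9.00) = 315.00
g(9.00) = 1053.00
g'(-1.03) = -5.06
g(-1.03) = 3.15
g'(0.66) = 6.59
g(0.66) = 2.03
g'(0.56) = 5.42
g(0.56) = 1.43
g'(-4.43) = 23.43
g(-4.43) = -8.44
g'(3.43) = 62.73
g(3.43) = 87.41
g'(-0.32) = -2.25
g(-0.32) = 0.38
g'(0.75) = 7.69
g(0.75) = 2.67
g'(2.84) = 46.92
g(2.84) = 55.17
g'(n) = 3*n^2 + 8*n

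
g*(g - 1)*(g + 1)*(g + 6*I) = g^4 + 6*I*g^3 - g^2 - 6*I*g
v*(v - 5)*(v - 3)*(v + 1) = v^4 - 7*v^3 + 7*v^2 + 15*v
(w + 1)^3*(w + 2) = w^4 + 5*w^3 + 9*w^2 + 7*w + 2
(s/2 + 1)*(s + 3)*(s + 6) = s^3/2 + 11*s^2/2 + 18*s + 18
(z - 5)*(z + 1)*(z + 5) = z^3 + z^2 - 25*z - 25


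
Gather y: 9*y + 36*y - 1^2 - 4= 45*y - 5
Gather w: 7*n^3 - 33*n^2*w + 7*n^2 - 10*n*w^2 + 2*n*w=7*n^3 + 7*n^2 - 10*n*w^2 + w*(-33*n^2 + 2*n)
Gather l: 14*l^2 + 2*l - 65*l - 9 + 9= 14*l^2 - 63*l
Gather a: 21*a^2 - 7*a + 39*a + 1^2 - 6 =21*a^2 + 32*a - 5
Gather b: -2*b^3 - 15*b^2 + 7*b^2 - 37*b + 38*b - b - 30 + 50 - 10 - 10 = -2*b^3 - 8*b^2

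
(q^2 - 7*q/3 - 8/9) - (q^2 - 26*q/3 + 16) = 19*q/3 - 152/9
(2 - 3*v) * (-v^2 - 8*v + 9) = 3*v^3 + 22*v^2 - 43*v + 18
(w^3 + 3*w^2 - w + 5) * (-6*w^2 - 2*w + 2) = -6*w^5 - 20*w^4 + 2*w^3 - 22*w^2 - 12*w + 10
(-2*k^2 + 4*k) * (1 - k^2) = 2*k^4 - 4*k^3 - 2*k^2 + 4*k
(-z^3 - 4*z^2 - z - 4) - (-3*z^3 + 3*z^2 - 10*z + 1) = 2*z^3 - 7*z^2 + 9*z - 5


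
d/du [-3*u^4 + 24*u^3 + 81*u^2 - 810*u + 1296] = -12*u^3 + 72*u^2 + 162*u - 810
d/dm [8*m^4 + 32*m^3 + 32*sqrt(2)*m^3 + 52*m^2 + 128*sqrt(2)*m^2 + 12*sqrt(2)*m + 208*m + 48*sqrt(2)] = 32*m^3 + 96*m^2 + 96*sqrt(2)*m^2 + 104*m + 256*sqrt(2)*m + 12*sqrt(2) + 208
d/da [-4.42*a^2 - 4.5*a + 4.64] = -8.84*a - 4.5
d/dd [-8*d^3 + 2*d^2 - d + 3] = -24*d^2 + 4*d - 1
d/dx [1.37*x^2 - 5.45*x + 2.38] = 2.74*x - 5.45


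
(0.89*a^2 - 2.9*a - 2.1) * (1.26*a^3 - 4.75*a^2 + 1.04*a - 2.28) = 1.1214*a^5 - 7.8815*a^4 + 12.0546*a^3 + 4.9298*a^2 + 4.428*a + 4.788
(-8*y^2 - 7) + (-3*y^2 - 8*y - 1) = -11*y^2 - 8*y - 8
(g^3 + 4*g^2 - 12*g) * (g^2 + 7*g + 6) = g^5 + 11*g^4 + 22*g^3 - 60*g^2 - 72*g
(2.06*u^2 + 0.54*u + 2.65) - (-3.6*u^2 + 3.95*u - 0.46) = 5.66*u^2 - 3.41*u + 3.11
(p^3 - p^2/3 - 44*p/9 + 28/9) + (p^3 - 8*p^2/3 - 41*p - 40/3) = 2*p^3 - 3*p^2 - 413*p/9 - 92/9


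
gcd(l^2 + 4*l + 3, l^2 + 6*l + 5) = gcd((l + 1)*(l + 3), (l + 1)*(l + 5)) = l + 1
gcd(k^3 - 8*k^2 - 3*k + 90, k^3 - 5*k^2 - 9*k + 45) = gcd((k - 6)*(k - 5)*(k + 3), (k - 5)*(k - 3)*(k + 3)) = k^2 - 2*k - 15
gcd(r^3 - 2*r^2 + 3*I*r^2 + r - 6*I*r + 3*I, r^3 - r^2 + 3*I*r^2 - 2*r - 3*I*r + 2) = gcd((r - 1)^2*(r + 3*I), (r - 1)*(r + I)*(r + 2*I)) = r - 1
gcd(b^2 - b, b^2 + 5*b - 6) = b - 1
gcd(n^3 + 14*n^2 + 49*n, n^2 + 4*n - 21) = n + 7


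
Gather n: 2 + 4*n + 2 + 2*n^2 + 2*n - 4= 2*n^2 + 6*n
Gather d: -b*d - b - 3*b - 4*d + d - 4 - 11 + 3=-4*b + d*(-b - 3) - 12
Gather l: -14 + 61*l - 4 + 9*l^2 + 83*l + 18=9*l^2 + 144*l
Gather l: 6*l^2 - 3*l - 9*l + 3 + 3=6*l^2 - 12*l + 6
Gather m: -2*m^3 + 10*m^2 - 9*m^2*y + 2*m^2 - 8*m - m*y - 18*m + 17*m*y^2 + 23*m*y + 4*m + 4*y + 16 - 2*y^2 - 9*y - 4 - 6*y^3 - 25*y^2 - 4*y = -2*m^3 + m^2*(12 - 9*y) + m*(17*y^2 + 22*y - 22) - 6*y^3 - 27*y^2 - 9*y + 12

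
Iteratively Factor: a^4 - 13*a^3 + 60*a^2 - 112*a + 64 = (a - 4)*(a^3 - 9*a^2 + 24*a - 16) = (a - 4)^2*(a^2 - 5*a + 4) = (a - 4)^3*(a - 1)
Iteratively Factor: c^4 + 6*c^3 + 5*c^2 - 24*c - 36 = (c + 3)*(c^3 + 3*c^2 - 4*c - 12) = (c + 3)^2*(c^2 - 4) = (c + 2)*(c + 3)^2*(c - 2)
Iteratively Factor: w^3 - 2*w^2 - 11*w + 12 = (w + 3)*(w^2 - 5*w + 4) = (w - 4)*(w + 3)*(w - 1)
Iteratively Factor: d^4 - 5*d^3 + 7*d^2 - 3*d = (d)*(d^3 - 5*d^2 + 7*d - 3) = d*(d - 1)*(d^2 - 4*d + 3) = d*(d - 3)*(d - 1)*(d - 1)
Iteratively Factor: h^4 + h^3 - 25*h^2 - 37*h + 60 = (h + 4)*(h^3 - 3*h^2 - 13*h + 15) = (h + 3)*(h + 4)*(h^2 - 6*h + 5) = (h - 1)*(h + 3)*(h + 4)*(h - 5)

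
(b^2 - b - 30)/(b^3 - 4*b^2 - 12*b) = (b + 5)/(b*(b + 2))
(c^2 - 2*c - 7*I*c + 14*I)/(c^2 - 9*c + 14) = (c - 7*I)/(c - 7)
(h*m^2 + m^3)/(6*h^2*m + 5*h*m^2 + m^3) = m*(h + m)/(6*h^2 + 5*h*m + m^2)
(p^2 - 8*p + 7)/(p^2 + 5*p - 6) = (p - 7)/(p + 6)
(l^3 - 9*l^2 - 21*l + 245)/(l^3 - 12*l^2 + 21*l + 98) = (l + 5)/(l + 2)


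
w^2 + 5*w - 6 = (w - 1)*(w + 6)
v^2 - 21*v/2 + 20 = (v - 8)*(v - 5/2)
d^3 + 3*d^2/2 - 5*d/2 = d*(d - 1)*(d + 5/2)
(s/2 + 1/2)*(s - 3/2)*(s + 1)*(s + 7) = s^4/2 + 15*s^3/4 + 3*s^2/4 - 31*s/4 - 21/4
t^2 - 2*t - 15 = (t - 5)*(t + 3)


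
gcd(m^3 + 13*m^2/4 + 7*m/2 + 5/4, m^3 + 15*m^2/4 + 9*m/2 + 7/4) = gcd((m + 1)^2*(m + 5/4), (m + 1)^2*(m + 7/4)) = m^2 + 2*m + 1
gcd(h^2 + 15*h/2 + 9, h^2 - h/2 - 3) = h + 3/2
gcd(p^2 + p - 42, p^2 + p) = 1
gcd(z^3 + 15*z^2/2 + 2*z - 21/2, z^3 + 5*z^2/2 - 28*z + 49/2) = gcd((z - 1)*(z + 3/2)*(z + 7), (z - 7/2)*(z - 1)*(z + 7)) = z^2 + 6*z - 7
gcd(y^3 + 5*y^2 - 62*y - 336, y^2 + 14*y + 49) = y + 7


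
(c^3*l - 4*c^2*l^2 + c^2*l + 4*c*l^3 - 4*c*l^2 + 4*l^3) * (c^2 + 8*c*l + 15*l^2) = c^5*l + 4*c^4*l^2 + c^4*l - 13*c^3*l^3 + 4*c^3*l^2 - 28*c^2*l^4 - 13*c^2*l^3 + 60*c*l^5 - 28*c*l^4 + 60*l^5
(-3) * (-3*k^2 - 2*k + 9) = 9*k^2 + 6*k - 27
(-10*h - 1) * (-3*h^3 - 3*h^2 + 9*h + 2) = 30*h^4 + 33*h^3 - 87*h^2 - 29*h - 2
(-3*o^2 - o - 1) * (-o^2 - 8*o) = 3*o^4 + 25*o^3 + 9*o^2 + 8*o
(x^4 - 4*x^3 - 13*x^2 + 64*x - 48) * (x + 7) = x^5 + 3*x^4 - 41*x^3 - 27*x^2 + 400*x - 336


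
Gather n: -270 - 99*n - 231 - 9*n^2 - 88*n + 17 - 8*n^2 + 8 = -17*n^2 - 187*n - 476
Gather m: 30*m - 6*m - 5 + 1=24*m - 4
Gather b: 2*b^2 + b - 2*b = 2*b^2 - b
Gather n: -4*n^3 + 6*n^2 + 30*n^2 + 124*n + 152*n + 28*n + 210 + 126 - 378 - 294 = -4*n^3 + 36*n^2 + 304*n - 336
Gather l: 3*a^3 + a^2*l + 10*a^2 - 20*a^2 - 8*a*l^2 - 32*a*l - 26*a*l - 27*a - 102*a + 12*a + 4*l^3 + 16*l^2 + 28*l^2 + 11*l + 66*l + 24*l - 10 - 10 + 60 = 3*a^3 - 10*a^2 - 117*a + 4*l^3 + l^2*(44 - 8*a) + l*(a^2 - 58*a + 101) + 40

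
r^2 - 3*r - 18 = (r - 6)*(r + 3)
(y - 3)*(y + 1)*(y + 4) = y^3 + 2*y^2 - 11*y - 12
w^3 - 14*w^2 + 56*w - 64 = (w - 8)*(w - 4)*(w - 2)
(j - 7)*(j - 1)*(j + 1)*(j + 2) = j^4 - 5*j^3 - 15*j^2 + 5*j + 14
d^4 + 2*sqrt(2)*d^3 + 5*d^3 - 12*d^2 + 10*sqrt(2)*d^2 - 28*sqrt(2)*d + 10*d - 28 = (d - 2)*(d + 7)*(d + sqrt(2))^2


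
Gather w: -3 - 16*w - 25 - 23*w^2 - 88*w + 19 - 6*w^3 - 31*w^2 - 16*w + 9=-6*w^3 - 54*w^2 - 120*w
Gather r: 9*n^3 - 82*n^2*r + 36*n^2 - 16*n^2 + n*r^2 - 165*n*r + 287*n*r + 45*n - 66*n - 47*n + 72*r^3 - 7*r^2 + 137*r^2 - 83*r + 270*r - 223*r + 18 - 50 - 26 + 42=9*n^3 + 20*n^2 - 68*n + 72*r^3 + r^2*(n + 130) + r*(-82*n^2 + 122*n - 36) - 16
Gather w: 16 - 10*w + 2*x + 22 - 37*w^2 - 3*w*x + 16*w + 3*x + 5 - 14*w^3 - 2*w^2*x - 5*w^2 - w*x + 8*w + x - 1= -14*w^3 + w^2*(-2*x - 42) + w*(14 - 4*x) + 6*x + 42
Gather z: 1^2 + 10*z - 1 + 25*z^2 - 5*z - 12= 25*z^2 + 5*z - 12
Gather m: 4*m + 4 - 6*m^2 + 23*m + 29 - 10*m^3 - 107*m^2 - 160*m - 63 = -10*m^3 - 113*m^2 - 133*m - 30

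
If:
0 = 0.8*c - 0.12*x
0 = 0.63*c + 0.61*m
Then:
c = 0.15*x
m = -0.154918032786885*x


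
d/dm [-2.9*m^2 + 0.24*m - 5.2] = 0.24 - 5.8*m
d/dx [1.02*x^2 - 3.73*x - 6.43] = 2.04*x - 3.73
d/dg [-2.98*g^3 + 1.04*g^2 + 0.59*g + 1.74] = -8.94*g^2 + 2.08*g + 0.59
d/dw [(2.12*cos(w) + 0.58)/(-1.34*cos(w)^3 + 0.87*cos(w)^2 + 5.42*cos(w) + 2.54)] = (-5.6816*cos(w)^3 - 0.4872*cos(w)^2 + 1.0092*cos(w) - 2.2412)*sin(w)/(1.7956*cos(w)^6 - 2.3316*cos(w)^5 - 13.7687*cos(w)^4 + 2.6236*cos(w)^3 + 33.796*cos(w)^2 + 27.5336*cos(w) + 6.4516)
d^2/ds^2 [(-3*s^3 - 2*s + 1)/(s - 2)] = 6*(-s^3 + 6*s^2 - 12*s - 1)/(s^3 - 6*s^2 + 12*s - 8)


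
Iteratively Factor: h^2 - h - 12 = (h + 3)*(h - 4)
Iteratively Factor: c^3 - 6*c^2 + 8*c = (c)*(c^2 - 6*c + 8) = c*(c - 4)*(c - 2)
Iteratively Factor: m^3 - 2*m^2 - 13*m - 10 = (m + 2)*(m^2 - 4*m - 5) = (m - 5)*(m + 2)*(m + 1)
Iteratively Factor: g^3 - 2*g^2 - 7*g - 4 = (g - 4)*(g^2 + 2*g + 1) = (g - 4)*(g + 1)*(g + 1)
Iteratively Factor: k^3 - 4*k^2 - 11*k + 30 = (k - 2)*(k^2 - 2*k - 15) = (k - 5)*(k - 2)*(k + 3)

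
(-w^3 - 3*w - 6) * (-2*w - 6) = 2*w^4 + 6*w^3 + 6*w^2 + 30*w + 36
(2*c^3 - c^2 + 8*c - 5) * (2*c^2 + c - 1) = 4*c^5 + 13*c^3 - c^2 - 13*c + 5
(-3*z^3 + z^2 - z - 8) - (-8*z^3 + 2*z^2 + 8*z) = 5*z^3 - z^2 - 9*z - 8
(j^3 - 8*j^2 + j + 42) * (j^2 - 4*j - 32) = j^5 - 12*j^4 + j^3 + 294*j^2 - 200*j - 1344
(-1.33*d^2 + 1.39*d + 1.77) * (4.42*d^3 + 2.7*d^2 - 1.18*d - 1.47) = -5.8786*d^5 + 2.5528*d^4 + 13.1458*d^3 + 5.0939*d^2 - 4.1319*d - 2.6019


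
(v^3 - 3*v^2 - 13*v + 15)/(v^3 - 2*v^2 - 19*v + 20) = (v + 3)/(v + 4)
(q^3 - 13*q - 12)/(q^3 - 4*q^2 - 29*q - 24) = (q - 4)/(q - 8)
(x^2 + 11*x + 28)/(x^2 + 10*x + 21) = (x + 4)/(x + 3)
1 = 1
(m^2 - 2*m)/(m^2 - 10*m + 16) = m/(m - 8)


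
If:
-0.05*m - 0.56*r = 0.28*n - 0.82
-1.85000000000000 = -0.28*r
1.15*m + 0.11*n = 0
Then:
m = 1.00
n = -10.46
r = 6.61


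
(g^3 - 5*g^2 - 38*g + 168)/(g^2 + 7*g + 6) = (g^2 - 11*g + 28)/(g + 1)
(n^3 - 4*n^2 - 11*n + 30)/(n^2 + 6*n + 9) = (n^2 - 7*n + 10)/(n + 3)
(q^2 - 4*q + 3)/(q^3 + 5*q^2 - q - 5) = (q - 3)/(q^2 + 6*q + 5)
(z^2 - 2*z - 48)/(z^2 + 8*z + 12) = (z - 8)/(z + 2)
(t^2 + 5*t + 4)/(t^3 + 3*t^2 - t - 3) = (t + 4)/(t^2 + 2*t - 3)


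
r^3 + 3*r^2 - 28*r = r*(r - 4)*(r + 7)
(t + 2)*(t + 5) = t^2 + 7*t + 10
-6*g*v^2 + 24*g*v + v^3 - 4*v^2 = v*(-6*g + v)*(v - 4)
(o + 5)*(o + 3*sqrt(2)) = o^2 + 3*sqrt(2)*o + 5*o + 15*sqrt(2)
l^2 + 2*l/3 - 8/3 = (l - 4/3)*(l + 2)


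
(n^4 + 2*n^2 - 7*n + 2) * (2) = 2*n^4 + 4*n^2 - 14*n + 4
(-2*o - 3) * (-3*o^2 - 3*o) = 6*o^3 + 15*o^2 + 9*o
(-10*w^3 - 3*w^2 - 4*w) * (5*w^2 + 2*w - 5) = -50*w^5 - 35*w^4 + 24*w^3 + 7*w^2 + 20*w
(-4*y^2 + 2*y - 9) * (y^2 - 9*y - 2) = -4*y^4 + 38*y^3 - 19*y^2 + 77*y + 18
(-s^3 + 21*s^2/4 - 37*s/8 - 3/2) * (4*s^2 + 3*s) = -4*s^5 + 18*s^4 - 11*s^3/4 - 159*s^2/8 - 9*s/2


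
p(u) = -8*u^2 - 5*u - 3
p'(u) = -16*u - 5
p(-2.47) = -39.46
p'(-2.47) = 34.52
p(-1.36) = -11.00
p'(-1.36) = 16.76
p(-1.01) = -6.11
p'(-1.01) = 11.16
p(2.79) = -79.22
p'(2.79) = -49.64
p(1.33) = -23.80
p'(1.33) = -26.28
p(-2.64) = -45.56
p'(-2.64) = 37.24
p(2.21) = -53.12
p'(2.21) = -40.36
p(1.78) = -37.25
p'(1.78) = -33.48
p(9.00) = -696.00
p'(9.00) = -149.00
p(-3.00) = -60.00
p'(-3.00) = 43.00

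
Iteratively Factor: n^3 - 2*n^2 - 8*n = (n - 4)*(n^2 + 2*n) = n*(n - 4)*(n + 2)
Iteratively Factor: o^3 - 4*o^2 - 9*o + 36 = (o + 3)*(o^2 - 7*o + 12) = (o - 4)*(o + 3)*(o - 3)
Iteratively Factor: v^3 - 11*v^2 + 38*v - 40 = (v - 4)*(v^2 - 7*v + 10) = (v - 4)*(v - 2)*(v - 5)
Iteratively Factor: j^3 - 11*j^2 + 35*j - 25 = (j - 5)*(j^2 - 6*j + 5) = (j - 5)^2*(j - 1)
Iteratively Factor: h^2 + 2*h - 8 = (h + 4)*(h - 2)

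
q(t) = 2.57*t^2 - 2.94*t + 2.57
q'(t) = 5.14*t - 2.94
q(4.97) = 51.44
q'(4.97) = 22.61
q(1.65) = 4.72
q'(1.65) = 5.54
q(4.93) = 50.54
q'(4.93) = 22.40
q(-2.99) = 34.34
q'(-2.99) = -18.31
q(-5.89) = 109.05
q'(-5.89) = -33.21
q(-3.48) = 43.92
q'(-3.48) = -20.83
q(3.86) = 29.51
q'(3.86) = 16.90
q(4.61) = 43.63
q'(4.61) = 20.76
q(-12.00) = 407.93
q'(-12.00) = -64.62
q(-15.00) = 624.92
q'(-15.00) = -80.04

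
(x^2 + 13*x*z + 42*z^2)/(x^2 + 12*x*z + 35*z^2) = (x + 6*z)/(x + 5*z)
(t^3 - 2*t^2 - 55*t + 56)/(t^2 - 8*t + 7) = (t^2 - t - 56)/(t - 7)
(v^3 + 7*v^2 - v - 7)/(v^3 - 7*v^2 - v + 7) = (v + 7)/(v - 7)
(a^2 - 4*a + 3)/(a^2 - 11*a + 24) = (a - 1)/(a - 8)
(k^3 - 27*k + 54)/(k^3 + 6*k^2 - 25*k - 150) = (k^2 - 6*k + 9)/(k^2 - 25)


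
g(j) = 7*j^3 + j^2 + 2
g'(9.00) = 1719.00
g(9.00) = 5186.00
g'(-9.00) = 1683.00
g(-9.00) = -5020.00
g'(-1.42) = 39.50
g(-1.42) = -16.03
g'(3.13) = 211.99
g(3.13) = 226.45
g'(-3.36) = 230.36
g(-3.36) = -252.24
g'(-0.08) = -0.03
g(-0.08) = 2.00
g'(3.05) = 201.45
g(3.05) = 209.91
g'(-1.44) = 40.67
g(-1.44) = -16.83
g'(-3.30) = 222.09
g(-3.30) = -238.67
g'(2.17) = 103.23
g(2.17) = 78.24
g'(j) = 21*j^2 + 2*j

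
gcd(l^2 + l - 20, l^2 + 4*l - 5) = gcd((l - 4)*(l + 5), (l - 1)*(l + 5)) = l + 5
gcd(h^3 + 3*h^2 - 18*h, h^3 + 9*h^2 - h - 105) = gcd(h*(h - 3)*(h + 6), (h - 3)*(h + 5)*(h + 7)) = h - 3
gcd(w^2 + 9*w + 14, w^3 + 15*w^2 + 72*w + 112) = w + 7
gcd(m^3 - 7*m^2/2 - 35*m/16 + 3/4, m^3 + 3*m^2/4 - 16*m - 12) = m^2 - 13*m/4 - 3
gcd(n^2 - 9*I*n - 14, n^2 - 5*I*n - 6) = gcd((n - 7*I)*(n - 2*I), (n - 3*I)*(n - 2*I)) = n - 2*I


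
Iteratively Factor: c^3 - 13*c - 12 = (c + 3)*(c^2 - 3*c - 4) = (c - 4)*(c + 3)*(c + 1)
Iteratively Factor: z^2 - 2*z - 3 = (z + 1)*(z - 3)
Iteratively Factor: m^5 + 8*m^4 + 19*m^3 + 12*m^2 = (m + 1)*(m^4 + 7*m^3 + 12*m^2) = m*(m + 1)*(m^3 + 7*m^2 + 12*m) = m*(m + 1)*(m + 4)*(m^2 + 3*m) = m^2*(m + 1)*(m + 4)*(m + 3)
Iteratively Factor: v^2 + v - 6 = (v - 2)*(v + 3)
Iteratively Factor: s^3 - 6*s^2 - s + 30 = (s + 2)*(s^2 - 8*s + 15) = (s - 3)*(s + 2)*(s - 5)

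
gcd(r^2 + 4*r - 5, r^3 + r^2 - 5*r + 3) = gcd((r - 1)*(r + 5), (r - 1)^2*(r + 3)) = r - 1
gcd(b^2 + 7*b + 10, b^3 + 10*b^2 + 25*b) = b + 5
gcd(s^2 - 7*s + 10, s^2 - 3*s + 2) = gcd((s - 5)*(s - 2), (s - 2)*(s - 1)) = s - 2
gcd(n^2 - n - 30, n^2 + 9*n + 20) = n + 5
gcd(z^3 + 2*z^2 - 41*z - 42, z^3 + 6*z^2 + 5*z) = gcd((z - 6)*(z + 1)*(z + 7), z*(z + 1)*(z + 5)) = z + 1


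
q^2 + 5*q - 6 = (q - 1)*(q + 6)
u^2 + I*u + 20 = (u - 4*I)*(u + 5*I)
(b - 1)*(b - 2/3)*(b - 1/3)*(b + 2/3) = b^4 - 4*b^3/3 - b^2/9 + 16*b/27 - 4/27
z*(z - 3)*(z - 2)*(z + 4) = z^4 - z^3 - 14*z^2 + 24*z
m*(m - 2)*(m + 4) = m^3 + 2*m^2 - 8*m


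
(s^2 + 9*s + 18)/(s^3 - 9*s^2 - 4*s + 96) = (s + 6)/(s^2 - 12*s + 32)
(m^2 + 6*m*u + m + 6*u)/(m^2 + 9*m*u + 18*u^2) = (m + 1)/(m + 3*u)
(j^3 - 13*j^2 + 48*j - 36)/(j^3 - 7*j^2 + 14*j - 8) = (j^2 - 12*j + 36)/(j^2 - 6*j + 8)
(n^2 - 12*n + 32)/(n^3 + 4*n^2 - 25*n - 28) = (n - 8)/(n^2 + 8*n + 7)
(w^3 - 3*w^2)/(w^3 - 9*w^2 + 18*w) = w/(w - 6)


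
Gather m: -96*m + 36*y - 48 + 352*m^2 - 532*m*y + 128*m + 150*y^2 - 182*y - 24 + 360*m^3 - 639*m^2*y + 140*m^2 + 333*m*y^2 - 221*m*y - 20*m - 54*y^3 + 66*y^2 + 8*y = 360*m^3 + m^2*(492 - 639*y) + m*(333*y^2 - 753*y + 12) - 54*y^3 + 216*y^2 - 138*y - 72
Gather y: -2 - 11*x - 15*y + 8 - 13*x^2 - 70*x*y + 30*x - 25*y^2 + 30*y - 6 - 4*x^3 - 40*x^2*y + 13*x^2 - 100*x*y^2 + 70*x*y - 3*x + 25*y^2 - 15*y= -4*x^3 - 40*x^2*y - 100*x*y^2 + 16*x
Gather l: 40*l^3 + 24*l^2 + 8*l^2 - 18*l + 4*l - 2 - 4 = 40*l^3 + 32*l^2 - 14*l - 6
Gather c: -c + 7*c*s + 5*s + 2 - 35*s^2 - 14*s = c*(7*s - 1) - 35*s^2 - 9*s + 2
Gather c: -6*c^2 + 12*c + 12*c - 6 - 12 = -6*c^2 + 24*c - 18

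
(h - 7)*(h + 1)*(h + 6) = h^3 - 43*h - 42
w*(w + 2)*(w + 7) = w^3 + 9*w^2 + 14*w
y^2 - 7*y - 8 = (y - 8)*(y + 1)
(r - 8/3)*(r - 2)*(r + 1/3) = r^3 - 13*r^2/3 + 34*r/9 + 16/9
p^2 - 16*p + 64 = (p - 8)^2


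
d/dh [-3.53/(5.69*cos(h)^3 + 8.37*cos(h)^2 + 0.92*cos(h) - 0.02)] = (60.2571*sin(h)^2 - 59.0922*cos(h) - 63.5047)*sin(h)/(5.69*cos(h)^3 + 8.37*cos(h)^2 + 0.92*cos(h) - 0.02)^2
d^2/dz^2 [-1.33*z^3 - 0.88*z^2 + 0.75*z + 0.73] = -7.98*z - 1.76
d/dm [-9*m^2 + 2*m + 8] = 2 - 18*m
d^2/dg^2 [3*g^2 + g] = 6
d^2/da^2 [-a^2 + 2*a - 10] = -2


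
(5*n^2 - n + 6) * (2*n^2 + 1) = 10*n^4 - 2*n^3 + 17*n^2 - n + 6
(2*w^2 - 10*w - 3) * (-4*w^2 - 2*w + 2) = -8*w^4 + 36*w^3 + 36*w^2 - 14*w - 6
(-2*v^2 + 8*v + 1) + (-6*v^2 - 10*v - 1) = -8*v^2 - 2*v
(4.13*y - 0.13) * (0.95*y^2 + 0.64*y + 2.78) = 3.9235*y^3 + 2.5197*y^2 + 11.3982*y - 0.3614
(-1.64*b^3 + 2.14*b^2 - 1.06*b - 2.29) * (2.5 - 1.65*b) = 2.706*b^4 - 7.631*b^3 + 7.099*b^2 + 1.1285*b - 5.725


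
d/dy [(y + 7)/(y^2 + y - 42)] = -1/(y^2 - 12*y + 36)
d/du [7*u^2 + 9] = 14*u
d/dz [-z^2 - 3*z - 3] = -2*z - 3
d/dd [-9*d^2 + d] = 1 - 18*d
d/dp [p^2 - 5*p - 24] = 2*p - 5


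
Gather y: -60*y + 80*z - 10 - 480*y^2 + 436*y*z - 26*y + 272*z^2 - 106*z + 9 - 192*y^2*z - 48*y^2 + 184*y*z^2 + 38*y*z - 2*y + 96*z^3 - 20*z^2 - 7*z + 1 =y^2*(-192*z - 528) + y*(184*z^2 + 474*z - 88) + 96*z^3 + 252*z^2 - 33*z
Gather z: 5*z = 5*z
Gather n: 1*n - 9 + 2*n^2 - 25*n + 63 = 2*n^2 - 24*n + 54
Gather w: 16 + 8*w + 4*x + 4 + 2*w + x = 10*w + 5*x + 20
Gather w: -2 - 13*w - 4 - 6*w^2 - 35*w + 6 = -6*w^2 - 48*w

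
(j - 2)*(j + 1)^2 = j^3 - 3*j - 2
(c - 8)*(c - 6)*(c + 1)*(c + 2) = c^4 - 11*c^3 + 8*c^2 + 116*c + 96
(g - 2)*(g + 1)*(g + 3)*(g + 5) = g^4 + 7*g^3 + 5*g^2 - 31*g - 30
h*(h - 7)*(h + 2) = h^3 - 5*h^2 - 14*h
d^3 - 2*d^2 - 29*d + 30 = (d - 6)*(d - 1)*(d + 5)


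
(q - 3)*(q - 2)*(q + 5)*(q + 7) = q^4 + 7*q^3 - 19*q^2 - 103*q + 210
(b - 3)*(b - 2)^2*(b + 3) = b^4 - 4*b^3 - 5*b^2 + 36*b - 36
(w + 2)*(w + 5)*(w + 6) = w^3 + 13*w^2 + 52*w + 60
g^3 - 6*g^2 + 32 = (g - 4)^2*(g + 2)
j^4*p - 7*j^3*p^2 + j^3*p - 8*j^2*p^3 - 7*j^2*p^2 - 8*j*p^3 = j*(j - 8*p)*(j + p)*(j*p + p)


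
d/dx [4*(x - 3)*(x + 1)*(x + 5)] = 12*x^2 + 24*x - 52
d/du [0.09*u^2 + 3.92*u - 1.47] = 0.18*u + 3.92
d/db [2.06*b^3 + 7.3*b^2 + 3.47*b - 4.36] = 6.18*b^2 + 14.6*b + 3.47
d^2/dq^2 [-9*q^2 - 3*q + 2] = -18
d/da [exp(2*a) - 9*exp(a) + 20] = (2*exp(a) - 9)*exp(a)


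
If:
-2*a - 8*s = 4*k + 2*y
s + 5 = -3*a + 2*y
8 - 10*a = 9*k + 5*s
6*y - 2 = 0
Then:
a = -281/267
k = 724/267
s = -314/267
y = 1/3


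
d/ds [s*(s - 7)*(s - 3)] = 3*s^2 - 20*s + 21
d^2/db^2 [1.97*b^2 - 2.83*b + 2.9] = 3.94000000000000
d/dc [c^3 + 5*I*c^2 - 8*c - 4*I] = 3*c^2 + 10*I*c - 8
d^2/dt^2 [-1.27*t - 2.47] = 0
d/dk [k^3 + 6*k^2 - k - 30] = 3*k^2 + 12*k - 1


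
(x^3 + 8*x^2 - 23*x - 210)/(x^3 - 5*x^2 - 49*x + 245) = (x + 6)/(x - 7)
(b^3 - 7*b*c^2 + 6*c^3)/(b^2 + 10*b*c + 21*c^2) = (b^2 - 3*b*c + 2*c^2)/(b + 7*c)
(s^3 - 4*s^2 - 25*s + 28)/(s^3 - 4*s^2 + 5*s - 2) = (s^2 - 3*s - 28)/(s^2 - 3*s + 2)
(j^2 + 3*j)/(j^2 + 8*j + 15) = j/(j + 5)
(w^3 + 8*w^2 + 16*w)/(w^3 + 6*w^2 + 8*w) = (w + 4)/(w + 2)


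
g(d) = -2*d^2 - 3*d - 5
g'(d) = -4*d - 3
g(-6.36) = -66.82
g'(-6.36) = 22.44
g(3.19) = -34.92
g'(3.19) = -15.76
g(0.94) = -9.59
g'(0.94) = -6.76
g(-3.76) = -22.00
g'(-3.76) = 12.04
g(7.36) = -135.42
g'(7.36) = -32.44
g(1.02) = -10.14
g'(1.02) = -7.08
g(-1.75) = -5.88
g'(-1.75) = 4.00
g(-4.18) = -27.40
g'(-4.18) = 13.72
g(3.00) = -32.00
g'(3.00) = -15.00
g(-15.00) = -410.00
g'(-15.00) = 57.00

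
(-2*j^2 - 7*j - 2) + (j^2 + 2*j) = -j^2 - 5*j - 2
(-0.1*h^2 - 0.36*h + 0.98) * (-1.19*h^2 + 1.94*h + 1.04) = 0.119*h^4 + 0.2344*h^3 - 1.9686*h^2 + 1.5268*h + 1.0192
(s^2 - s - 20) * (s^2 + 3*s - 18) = s^4 + 2*s^3 - 41*s^2 - 42*s + 360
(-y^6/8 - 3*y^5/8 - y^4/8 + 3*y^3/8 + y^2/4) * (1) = -y^6/8 - 3*y^5/8 - y^4/8 + 3*y^3/8 + y^2/4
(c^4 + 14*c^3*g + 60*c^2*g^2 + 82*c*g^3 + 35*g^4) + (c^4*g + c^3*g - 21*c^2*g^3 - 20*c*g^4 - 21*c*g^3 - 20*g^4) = c^4*g + c^4 + 15*c^3*g - 21*c^2*g^3 + 60*c^2*g^2 - 20*c*g^4 + 61*c*g^3 + 15*g^4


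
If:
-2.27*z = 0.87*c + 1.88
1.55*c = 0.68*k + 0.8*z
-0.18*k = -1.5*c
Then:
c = 0.17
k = 1.45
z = -0.89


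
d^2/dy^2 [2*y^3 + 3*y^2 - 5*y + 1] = 12*y + 6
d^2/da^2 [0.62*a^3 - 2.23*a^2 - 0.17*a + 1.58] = 3.72*a - 4.46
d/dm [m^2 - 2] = 2*m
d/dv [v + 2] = 1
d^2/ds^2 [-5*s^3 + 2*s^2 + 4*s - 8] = 4 - 30*s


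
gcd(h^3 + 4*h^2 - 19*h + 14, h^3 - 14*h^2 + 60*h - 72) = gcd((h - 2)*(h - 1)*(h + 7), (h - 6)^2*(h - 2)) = h - 2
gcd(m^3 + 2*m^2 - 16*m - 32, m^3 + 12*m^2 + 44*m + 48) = m^2 + 6*m + 8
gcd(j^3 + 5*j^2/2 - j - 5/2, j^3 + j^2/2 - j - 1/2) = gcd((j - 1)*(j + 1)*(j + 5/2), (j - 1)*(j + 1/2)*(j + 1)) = j^2 - 1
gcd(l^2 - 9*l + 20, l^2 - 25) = l - 5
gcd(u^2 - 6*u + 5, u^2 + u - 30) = u - 5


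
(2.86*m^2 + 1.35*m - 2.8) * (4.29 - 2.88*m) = -8.2368*m^3 + 8.3814*m^2 + 13.8555*m - 12.012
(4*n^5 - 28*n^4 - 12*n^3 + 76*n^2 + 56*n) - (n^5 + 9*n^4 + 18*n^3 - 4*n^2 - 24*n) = 3*n^5 - 37*n^4 - 30*n^3 + 80*n^2 + 80*n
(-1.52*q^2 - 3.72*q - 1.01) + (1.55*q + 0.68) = -1.52*q^2 - 2.17*q - 0.33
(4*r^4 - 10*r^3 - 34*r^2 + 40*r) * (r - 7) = 4*r^5 - 38*r^4 + 36*r^3 + 278*r^2 - 280*r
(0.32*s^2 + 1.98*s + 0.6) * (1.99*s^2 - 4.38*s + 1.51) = 0.6368*s^4 + 2.5386*s^3 - 6.9952*s^2 + 0.3618*s + 0.906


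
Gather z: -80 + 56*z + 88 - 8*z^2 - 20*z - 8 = -8*z^2 + 36*z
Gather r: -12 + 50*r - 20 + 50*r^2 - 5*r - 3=50*r^2 + 45*r - 35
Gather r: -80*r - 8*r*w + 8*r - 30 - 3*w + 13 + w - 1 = r*(-8*w - 72) - 2*w - 18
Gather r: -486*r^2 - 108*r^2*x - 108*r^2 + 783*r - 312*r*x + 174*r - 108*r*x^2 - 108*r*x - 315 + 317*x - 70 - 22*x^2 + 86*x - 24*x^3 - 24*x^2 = r^2*(-108*x - 594) + r*(-108*x^2 - 420*x + 957) - 24*x^3 - 46*x^2 + 403*x - 385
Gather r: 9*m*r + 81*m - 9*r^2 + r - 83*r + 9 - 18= 81*m - 9*r^2 + r*(9*m - 82) - 9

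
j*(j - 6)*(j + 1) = j^3 - 5*j^2 - 6*j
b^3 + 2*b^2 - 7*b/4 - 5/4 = (b - 1)*(b + 1/2)*(b + 5/2)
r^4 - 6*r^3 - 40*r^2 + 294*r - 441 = (r - 7)*(r - 3)^2*(r + 7)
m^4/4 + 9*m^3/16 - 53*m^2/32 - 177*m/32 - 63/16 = (m/4 + 1/2)*(m - 3)*(m + 3/2)*(m + 7/4)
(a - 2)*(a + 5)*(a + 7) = a^3 + 10*a^2 + 11*a - 70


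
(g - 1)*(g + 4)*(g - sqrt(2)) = g^3 - sqrt(2)*g^2 + 3*g^2 - 3*sqrt(2)*g - 4*g + 4*sqrt(2)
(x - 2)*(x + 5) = x^2 + 3*x - 10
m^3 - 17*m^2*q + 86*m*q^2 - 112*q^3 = (m - 8*q)*(m - 7*q)*(m - 2*q)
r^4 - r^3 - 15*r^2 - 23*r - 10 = (r - 5)*(r + 1)^2*(r + 2)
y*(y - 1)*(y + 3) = y^3 + 2*y^2 - 3*y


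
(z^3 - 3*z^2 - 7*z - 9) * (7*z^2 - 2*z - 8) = 7*z^5 - 23*z^4 - 51*z^3 - 25*z^2 + 74*z + 72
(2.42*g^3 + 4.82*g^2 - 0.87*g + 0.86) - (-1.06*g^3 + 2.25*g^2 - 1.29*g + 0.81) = 3.48*g^3 + 2.57*g^2 + 0.42*g + 0.0499999999999999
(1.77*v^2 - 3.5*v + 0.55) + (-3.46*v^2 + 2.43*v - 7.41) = -1.69*v^2 - 1.07*v - 6.86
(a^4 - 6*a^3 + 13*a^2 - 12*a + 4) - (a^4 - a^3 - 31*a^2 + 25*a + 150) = -5*a^3 + 44*a^2 - 37*a - 146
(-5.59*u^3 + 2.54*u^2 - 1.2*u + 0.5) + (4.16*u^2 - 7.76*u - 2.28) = -5.59*u^3 + 6.7*u^2 - 8.96*u - 1.78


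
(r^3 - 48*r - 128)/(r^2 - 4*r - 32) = r + 4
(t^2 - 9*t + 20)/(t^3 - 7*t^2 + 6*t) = (t^2 - 9*t + 20)/(t*(t^2 - 7*t + 6))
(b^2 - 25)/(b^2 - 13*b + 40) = (b + 5)/(b - 8)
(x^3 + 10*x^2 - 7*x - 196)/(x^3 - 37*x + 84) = (x + 7)/(x - 3)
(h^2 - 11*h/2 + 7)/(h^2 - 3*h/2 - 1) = (2*h - 7)/(2*h + 1)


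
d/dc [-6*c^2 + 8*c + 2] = 8 - 12*c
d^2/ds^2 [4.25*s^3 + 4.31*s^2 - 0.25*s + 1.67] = 25.5*s + 8.62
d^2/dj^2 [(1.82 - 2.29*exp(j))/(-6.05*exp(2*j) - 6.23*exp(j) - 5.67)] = (83.8197249999999*exp(4*j) - 352.779735*exp(3*j) - 677.12568*exp(2*j) + 98.197813*exp(j) + 137.910843)*exp(j)/(221.445125*exp(6*j) + 684.100725*exp(5*j) + 1327.06266*exp(4*j) + 1524.069197*exp(3*j) + 1243.709964*exp(2*j) + 600.862941*exp(j) + 182.284263)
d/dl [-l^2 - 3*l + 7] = -2*l - 3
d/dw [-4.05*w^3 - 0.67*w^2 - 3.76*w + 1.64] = -12.15*w^2 - 1.34*w - 3.76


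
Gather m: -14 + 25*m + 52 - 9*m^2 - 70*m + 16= -9*m^2 - 45*m + 54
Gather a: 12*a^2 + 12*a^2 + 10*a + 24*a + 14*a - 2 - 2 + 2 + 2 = 24*a^2 + 48*a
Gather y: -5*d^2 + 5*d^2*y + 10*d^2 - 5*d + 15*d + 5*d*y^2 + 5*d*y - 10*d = 5*d^2 + 5*d*y^2 + y*(5*d^2 + 5*d)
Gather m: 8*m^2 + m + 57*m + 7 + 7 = 8*m^2 + 58*m + 14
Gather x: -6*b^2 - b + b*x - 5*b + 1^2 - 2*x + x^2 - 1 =-6*b^2 - 6*b + x^2 + x*(b - 2)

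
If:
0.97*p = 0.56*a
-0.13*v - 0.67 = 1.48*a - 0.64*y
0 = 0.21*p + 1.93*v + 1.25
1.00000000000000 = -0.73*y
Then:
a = -0.99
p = -0.57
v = -0.59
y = -1.37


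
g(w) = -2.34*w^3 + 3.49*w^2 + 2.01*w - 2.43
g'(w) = -7.02*w^2 + 6.98*w + 2.01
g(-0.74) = -1.06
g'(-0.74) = -7.00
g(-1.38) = 7.59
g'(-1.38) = -20.99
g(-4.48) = 269.01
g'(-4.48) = -170.15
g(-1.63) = 13.70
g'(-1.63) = -28.02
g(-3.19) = 102.63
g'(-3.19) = -91.69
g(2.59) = -14.47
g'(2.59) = -27.00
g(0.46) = -0.99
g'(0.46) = 3.74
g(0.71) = -0.08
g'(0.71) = 3.43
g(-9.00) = 1968.03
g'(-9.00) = -629.43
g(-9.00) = 1968.03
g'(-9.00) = -629.43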